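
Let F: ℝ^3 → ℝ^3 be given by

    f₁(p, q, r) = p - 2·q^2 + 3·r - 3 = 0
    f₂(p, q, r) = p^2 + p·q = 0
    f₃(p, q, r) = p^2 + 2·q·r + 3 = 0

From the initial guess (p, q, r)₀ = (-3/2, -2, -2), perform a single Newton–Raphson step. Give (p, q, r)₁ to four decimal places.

At (-3/2, -2, -2): F = (-18.5000, 5.2500, 13.2500).
Jacobian J = [[1, -4·q, 3], [2·p + q, p, 0], [2·p, 2·r, 2·q]].
At the point, J = [[1.0000, 8.0000, 3.0000], [-5.0000, -1.5000, 0.0000], [-3.0000, -4.0000, -4.0000]] (det J = -107.5000).
Solving J·Δ = −F gives Δ = (0.4988, 1.8372, 1.1012).
Then the next iterate is (p, q, r)₁ = (-1.0012, -0.1628, -0.8988).

(-1.0012, -0.1628, -0.8988)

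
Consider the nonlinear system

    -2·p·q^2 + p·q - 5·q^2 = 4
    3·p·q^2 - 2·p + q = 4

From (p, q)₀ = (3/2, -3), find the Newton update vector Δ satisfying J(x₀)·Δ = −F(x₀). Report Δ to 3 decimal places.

(0.843, 1.984)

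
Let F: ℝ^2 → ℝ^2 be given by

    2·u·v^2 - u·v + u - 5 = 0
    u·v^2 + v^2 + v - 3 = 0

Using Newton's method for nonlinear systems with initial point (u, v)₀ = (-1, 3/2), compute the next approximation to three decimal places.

At (-1, 3/2): F = (-9.000, -1.500).
Jacobian J = [[2·v^2 - v + 1, 4·u·v - u], [v^2, 2·u·v + 2·v + 1]].
At the point, J = [[4.000, -5.000], [2.250, 1.000]] (det J = 15.250).
Solving J·Δ = −F gives Δ = (1.082, -0.934).
Then the next iterate is (u, v)₁ = (0.082, 0.566).

(0.082, 0.566)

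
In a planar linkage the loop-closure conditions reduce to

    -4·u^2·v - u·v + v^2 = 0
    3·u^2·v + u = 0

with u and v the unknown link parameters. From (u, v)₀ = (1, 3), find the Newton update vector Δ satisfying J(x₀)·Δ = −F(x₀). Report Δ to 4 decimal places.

At (1, 3): F = (-6.0000, 10.0000).
Jacobian J = [[-8·u·v - v, -4·u^2 - u + 2·v], [6·u·v + 1, 3·u^2]].
At the point, J = [[-27.0000, 1.0000], [19.0000, 3.0000]] (det J = -100.0000).
Solving J·Δ = −F gives Δ = (-0.2800, -1.5600).

(-0.2800, -1.5600)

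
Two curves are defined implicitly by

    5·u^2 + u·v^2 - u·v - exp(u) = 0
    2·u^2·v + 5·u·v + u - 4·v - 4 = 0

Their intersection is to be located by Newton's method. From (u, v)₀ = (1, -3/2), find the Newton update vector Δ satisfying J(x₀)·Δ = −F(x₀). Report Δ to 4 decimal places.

(-0.7042, -0.4343)

At (1, -3/2): F = (6.031718, -7.5000).
Jacobian J = [[10·u + v^2 - v - exp(u), 2·u·v - u], [4·u·v + 5·v + 1, 2·u^2 + 5·u - 4]].
At the point, J = [[11.031718, -4.0000], [-12.5000, 3.0000]] (det J = -16.904845).
Solving J·Δ = −F gives Δ = (-0.7042, -0.4343).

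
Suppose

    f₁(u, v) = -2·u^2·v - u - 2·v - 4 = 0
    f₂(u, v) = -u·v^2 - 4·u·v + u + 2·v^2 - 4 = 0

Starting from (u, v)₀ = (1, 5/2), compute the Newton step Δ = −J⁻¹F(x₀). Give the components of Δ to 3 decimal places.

At (1, 5/2): F = (-15.000, -6.750).
Jacobian J = [[-4·u·v - 1, -2·u^2 - 2], [-v^2 - 4·v + 1, -2·u·v - 4·u + 4·v]].
At the point, J = [[-11.000, -4.000], [-15.250, 1.000]] (det J = -72.000).
Solving J·Δ = −F gives Δ = (-0.583, -2.146).

(-0.583, -2.146)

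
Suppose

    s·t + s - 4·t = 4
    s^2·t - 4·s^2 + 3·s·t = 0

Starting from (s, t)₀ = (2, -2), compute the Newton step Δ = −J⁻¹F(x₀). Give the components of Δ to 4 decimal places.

At (2, -2): F = (2.0000, -36.0000).
Jacobian J = [[t + 1, s - 4], [2·s·t - 8·s + 3·t, s^2 + 3·s]].
At the point, J = [[-1.0000, -2.0000], [-30.0000, 10.0000]] (det J = -70.0000).
Solving J·Δ = −F gives Δ = (-0.7429, 1.3714).

(-0.7429, 1.3714)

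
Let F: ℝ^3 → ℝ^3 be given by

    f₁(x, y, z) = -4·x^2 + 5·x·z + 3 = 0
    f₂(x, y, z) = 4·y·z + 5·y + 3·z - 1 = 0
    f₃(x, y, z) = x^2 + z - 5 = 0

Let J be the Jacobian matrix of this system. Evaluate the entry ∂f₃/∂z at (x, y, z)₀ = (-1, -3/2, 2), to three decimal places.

1.000

∂f₃/∂z = 1.
At (-1, -3/2, 2) this is 1.000.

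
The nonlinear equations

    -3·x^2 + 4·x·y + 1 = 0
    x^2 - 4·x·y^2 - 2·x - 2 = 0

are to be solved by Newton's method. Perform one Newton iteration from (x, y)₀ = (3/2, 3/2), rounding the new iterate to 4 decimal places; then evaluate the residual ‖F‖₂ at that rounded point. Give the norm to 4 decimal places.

5.6588

At (3/2, 3/2): F = (3.2500, -16.2500).
Jacobian J = [[-6·x + 4·y, 4·x], [2·x - 4·y^2 - 2, -8·x·y]].
At the point, J = [[-3.0000, 6.0000], [-8.0000, -18.0000]] (det J = 102.0000).
Solving J·Δ = −F gives Δ = (-0.3824, -0.7328).
Then the next iterate is (x, y)₁ = (1.1176, 0.7672).
Re-evaluating at (1.1176, 0.7672): F = (0.682602, -5.617429), so ‖F‖₂ = 5.6588.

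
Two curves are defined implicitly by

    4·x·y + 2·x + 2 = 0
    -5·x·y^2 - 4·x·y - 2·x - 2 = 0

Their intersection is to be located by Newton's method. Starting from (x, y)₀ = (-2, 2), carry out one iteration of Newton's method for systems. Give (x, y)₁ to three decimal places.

(-0.333, 1.833)

At (-2, 2): F = (-18.000, 58.000).
Jacobian J = [[4·y + 2, 4·x], [-5·y^2 - 4·y - 2, -10·x·y - 4·x]].
At the point, J = [[10.000, -8.000], [-30.000, 48.000]] (det J = 240.000).
Solving J·Δ = −F gives Δ = (1.667, -0.167).
Then the next iterate is (x, y)₁ = (-0.333, 1.833).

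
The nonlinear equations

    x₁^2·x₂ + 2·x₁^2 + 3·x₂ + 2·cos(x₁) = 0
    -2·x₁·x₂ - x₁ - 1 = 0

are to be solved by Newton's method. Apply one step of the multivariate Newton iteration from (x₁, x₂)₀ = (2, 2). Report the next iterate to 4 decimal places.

(1.6469, -0.3087)

At (2, 2): F = (21.167706, -11.0000).
Jacobian J = [[2·x₁·x₂ + 4·x₁ - 2·sin(x₁), x₁^2 + 3], [-2·x₂ - 1, -2·x₁]].
At the point, J = [[14.181405, 7.0000], [-5.0000, -4.0000]] (det J = -21.725621).
Solving J·Δ = −F gives Δ = (-0.3531, -2.3087).
Then the next iterate is (x₁, x₂)₁ = (1.6469, -0.3087).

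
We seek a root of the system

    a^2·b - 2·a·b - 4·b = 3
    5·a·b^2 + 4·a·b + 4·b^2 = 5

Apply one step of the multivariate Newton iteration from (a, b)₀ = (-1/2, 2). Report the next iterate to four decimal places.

(0.2972, -2.8302)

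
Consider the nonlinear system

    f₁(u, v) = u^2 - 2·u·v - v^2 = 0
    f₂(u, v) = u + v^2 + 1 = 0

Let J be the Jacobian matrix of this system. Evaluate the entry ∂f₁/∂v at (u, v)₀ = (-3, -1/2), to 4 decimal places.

∂f₁/∂v = -2·u - 2·v.
At (-3, -1/2) this is 7.0000.

7.0000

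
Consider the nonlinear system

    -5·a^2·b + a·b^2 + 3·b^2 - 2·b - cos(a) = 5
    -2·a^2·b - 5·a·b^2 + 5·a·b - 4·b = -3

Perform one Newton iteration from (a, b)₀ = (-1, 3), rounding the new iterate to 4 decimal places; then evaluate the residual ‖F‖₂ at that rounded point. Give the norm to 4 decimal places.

At (-1, 3): F = (-8.540302, 15.0000).
Jacobian J = [[-10·a·b + b^2 + sin(a), -5·a^2 + 2·a·b + 6·b - 2], [-4·a·b - 5·b^2 + 5·b, -2·a^2 - 10·a·b + 5·a - 4]].
At the point, J = [[38.158529, 5.0000], [-18.0000, 19.0000]] (det J = 815.012051).
Solving J·Δ = −F gives Δ = (0.2911, -0.5137).
Then the next iterate is (a, b)₁ = (-0.7089, 2.4863).
Re-evaluating at (-0.7089, 2.4863): F = (-2.816130, 3.654175), so ‖F‖₂ = 4.6134.

4.6134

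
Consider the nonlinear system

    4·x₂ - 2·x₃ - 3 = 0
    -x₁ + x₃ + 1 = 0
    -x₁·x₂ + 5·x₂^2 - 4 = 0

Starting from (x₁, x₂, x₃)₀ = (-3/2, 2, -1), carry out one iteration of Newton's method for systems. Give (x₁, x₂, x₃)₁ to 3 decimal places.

(2.471, 1.486, 1.471)

At (-3/2, 2, -1): F = (7.000, 1.500, 19.000).
Jacobian J = [[0, 4, -2], [-1, 0, 1], [-x₂, -x₁ + 10·x₂, 0]].
At the point, J = [[0.000, 4.000, -2.000], [-1.000, 0.000, 1.000], [-2.000, 21.500, 0.000]] (det J = 35.000).
Solving J·Δ = −F gives Δ = (3.971, -0.514, 2.471).
Then the next iterate is (x₁, x₂, x₃)₁ = (2.471, 1.486, 1.471).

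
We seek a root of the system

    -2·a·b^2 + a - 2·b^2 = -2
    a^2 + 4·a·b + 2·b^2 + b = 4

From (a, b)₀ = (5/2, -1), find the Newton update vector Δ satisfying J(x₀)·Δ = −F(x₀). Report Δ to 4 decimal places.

(3.6667, 0.4405)

At (5/2, -1): F = (-2.5000, -6.7500).
Jacobian J = [[-2·b^2 + 1, -4·a·b - 4·b], [2·a + 4·b, 4·a + 4·b + 1]].
At the point, J = [[-1.0000, 14.0000], [1.0000, 7.0000]] (det J = -21.0000).
Solving J·Δ = −F gives Δ = (3.6667, 0.4405).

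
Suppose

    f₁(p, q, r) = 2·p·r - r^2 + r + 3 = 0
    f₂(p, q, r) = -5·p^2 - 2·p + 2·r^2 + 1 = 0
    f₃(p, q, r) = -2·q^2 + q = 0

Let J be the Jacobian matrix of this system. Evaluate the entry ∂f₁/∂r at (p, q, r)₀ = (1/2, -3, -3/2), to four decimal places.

∂f₁/∂r = 2·p - 2·r + 1.
At (1/2, -3, -3/2) this is 5.0000.

5.0000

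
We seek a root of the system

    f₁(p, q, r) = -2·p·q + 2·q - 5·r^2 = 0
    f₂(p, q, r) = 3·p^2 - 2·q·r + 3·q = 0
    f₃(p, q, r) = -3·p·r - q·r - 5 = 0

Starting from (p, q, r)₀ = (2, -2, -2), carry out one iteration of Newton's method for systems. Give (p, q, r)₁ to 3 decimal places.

At (2, -2, -2): F = (-16.000, -2.000, 3.000).
Jacobian J = [[-2·q, -2·p + 2, -10·r], [6·p, -2·r + 3, -2·q], [-3·r, -r, -3·p - q]].
At the point, J = [[4.000, -2.000, 20.000], [12.000, 7.000, 4.000], [6.000, 2.000, -4.000]] (det J = -648.000).
Solving J·Δ = −F gives Δ = (0.105, -0.321, 0.747).
Then the next iterate is (p, q, r)₁ = (2.105, -2.321, -1.253).

(2.105, -2.321, -1.253)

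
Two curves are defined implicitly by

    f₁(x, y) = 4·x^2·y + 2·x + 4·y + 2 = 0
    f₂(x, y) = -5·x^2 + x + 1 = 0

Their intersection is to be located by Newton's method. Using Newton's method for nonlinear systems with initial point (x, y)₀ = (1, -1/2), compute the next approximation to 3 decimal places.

(0.667, -0.583)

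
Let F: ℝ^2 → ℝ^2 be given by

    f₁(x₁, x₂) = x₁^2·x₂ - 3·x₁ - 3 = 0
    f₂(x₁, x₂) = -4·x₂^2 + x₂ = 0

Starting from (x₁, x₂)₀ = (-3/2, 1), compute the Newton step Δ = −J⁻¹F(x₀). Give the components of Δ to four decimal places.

At (-3/2, 1): F = (3.7500, -3.0000).
Jacobian J = [[2·x₁·x₂ - 3, x₁^2], [0, -8·x₂ + 1]].
At the point, J = [[-6.0000, 2.2500], [0.0000, -7.0000]] (det J = 42.0000).
Solving J·Δ = −F gives Δ = (0.4643, -0.4286).

(0.4643, -0.4286)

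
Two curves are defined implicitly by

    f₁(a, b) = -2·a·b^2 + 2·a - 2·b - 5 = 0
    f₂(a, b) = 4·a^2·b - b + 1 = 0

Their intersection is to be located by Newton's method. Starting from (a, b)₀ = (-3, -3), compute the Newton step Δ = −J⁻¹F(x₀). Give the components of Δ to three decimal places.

At (-3, -3): F = (49.000, -104.000).
Jacobian J = [[-2·b^2 + 2, -4·a·b - 2], [8·a·b, 4·a^2 - 1]].
At the point, J = [[-16.000, -38.000], [72.000, 35.000]] (det J = 2176.000).
Solving J·Δ = −F gives Δ = (1.028, 0.857).

(1.028, 0.857)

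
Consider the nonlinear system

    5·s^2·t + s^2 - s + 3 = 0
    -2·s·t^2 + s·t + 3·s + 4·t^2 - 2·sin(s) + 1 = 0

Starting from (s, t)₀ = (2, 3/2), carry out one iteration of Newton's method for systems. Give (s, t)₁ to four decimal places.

(3.8971, -3.3802)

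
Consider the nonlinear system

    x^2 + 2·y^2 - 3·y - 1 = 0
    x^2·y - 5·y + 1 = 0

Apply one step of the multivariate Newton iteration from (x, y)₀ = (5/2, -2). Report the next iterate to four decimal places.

(2.5729, -0.2169)

At (5/2, -2): F = (19.2500, -1.5000).
Jacobian J = [[2·x, 4·y - 3], [2·x·y, x^2 - 5]].
At the point, J = [[5.0000, -11.0000], [-10.0000, 1.2500]] (det J = -103.7500).
Solving J·Δ = −F gives Δ = (0.0729, 1.7831).
Then the next iterate is (x, y)₁ = (2.5729, -0.2169).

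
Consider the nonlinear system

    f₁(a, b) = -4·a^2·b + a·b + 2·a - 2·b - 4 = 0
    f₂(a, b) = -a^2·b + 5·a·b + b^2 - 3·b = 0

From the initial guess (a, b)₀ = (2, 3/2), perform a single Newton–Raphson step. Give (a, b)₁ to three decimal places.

At (2, 3/2): F = (-24.000, 6.750).
Jacobian J = [[-8·a·b + b + 2, -4·a^2 + a - 2], [-2·a·b + 5·b, -a^2 + 5·a + 2·b - 3]].
At the point, J = [[-20.500, -16.000], [1.500, 6.000]] (det J = -99.000).
Solving J·Δ = −F gives Δ = (-0.364, -1.034).
Then the next iterate is (a, b)₁ = (1.636, 0.466).

(1.636, 0.466)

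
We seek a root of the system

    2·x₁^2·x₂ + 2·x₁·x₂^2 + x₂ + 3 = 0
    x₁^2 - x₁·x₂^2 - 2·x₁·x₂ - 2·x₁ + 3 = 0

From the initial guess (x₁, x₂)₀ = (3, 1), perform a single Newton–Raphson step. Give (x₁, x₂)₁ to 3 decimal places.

(1.779, 0.648)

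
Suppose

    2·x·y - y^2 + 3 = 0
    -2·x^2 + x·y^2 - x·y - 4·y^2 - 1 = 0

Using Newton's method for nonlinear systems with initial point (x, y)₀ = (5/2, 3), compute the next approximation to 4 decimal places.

At (5/2, 3): F = (9.0000, -34.5000).
Jacobian J = [[2·y, 2·x - 2·y], [-4·x + y^2 - y, 2·x·y - x - 8·y]].
At the point, J = [[6.0000, -1.0000], [-4.0000, -11.5000]] (det J = -73.0000).
Solving J·Δ = −F gives Δ = (-1.8904, -2.3425).
Then the next iterate is (x, y)₁ = (0.6096, 0.6575).

(0.6096, 0.6575)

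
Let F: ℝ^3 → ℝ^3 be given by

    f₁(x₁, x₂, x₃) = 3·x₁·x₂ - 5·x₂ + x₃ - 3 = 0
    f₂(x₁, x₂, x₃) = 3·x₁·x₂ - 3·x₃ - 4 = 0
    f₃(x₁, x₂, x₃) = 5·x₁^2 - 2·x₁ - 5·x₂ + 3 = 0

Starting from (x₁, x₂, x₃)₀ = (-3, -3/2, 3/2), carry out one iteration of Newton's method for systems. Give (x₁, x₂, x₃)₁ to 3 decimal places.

(-1.172, -0.900, -1.375)

At (-3, -3/2, 3/2): F = (19.500, 5.000, 61.500).
Jacobian J = [[3·x₂, 3·x₁ - 5, 1], [3·x₂, 3·x₁, -3], [10·x₁ - 2, -5, 0]].
At the point, J = [[-4.500, -14.000, 1.000], [-4.500, -9.000, -3.000], [-32.000, -5.000, 0.000]] (det J = -1542.000).
Solving J·Δ = −F gives Δ = (1.828, 0.600, -2.875).
Then the next iterate is (x₁, x₂, x₃)₁ = (-1.172, -0.900, -1.375).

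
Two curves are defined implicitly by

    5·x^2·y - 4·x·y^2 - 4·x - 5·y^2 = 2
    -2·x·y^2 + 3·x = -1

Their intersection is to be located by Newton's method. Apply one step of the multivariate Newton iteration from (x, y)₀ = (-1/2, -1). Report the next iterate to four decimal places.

(3.4000, 1.2000)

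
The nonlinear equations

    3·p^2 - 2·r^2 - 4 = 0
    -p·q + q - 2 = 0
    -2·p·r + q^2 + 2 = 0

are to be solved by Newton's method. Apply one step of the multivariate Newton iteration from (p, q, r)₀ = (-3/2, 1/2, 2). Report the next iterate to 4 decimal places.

(-0.5828, 0.9834, 0.3118)

At (-3/2, 1/2, 2): F = (-5.2500, -0.7500, 8.2500).
Jacobian J = [[6·p, 0, -4·r], [-q, -p + 1, 0], [-2·r, 2·q, -2·p]].
At the point, J = [[-9.0000, 0.0000, -8.0000], [-0.5000, 2.5000, 0.0000], [-4.0000, 1.0000, 3.0000]] (det J = -143.5000).
Solving J·Δ = −F gives Δ = (0.9172, 0.4834, -1.6882).
Then the next iterate is (p, q, r)₁ = (-0.5828, 0.9834, 0.3118).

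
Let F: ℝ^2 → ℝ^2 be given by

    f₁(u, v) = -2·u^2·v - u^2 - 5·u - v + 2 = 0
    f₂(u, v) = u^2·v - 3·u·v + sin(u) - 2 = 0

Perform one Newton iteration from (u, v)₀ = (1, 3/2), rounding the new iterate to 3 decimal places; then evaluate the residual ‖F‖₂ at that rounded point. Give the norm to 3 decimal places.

At (1, 3/2): F = (-8.500, -4.15853).
Jacobian J = [[-4·u·v - 2·u - 5, -2·u^2 - 1], [2·u·v - 3·v + cos(u), u^2 - 3·u]].
At the point, J = [[-13.000, -3.000], [-0.95970, -2.000]] (det J = 23.12091).
Solving J·Δ = −F gives Δ = (-0.196, -1.985).
Then the next iterate is (u, v)₁ = (0.804, -0.485).
Re-evaluating at (0.804, -0.485): F = (-1.55439, -0.42355), so ‖F‖₂ = 1.611.

1.611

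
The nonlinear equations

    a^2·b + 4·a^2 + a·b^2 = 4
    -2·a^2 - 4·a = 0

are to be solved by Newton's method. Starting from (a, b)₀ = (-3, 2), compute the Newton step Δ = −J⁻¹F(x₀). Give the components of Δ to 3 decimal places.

(0.750, 4.667)

At (-3, 2): F = (38.000, -6.000).
Jacobian J = [[2·a·b + 8·a + b^2, a^2 + 2·a·b], [-4·a - 4, 0]].
At the point, J = [[-32.000, -3.000], [8.000, 0.000]] (det J = 24.000).
Solving J·Δ = −F gives Δ = (0.750, 4.667).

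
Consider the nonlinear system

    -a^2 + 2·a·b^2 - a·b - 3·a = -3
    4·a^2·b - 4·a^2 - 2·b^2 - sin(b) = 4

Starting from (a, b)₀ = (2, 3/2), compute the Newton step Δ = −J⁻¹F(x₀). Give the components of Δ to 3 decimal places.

(0.042, 0.117)

At (2, 3/2): F = (-1.000, -1.49749).
Jacobian J = [[-2·a + 2·b^2 - b - 3, 4·a·b - a], [8·a·b - 8·a, 4·a^2 - 4·b - cos(b)]].
At the point, J = [[-4.000, 10.000], [8.000, 9.92926]] (det J = -119.71705).
Solving J·Δ = −F gives Δ = (0.042, 0.117).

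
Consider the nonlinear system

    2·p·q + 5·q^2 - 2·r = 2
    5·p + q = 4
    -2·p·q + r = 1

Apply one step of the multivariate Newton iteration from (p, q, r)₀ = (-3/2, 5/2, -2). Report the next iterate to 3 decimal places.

(0.478, 1.612, 6.052)

At (-3/2, 5/2, -2): F = (25.750, -9.000, 4.500).
Jacobian J = [[2·q, 2·p + 10·q, -2], [5, 1, 0], [-2·q, -2·p, 1]].
At the point, J = [[5.000, 22.000, -2.000], [5.000, 1.000, 0.000], [-5.000, 3.000, 1.000]] (det J = -145.000).
Solving J·Δ = −F gives Δ = (1.978, -0.888, 8.052).
Then the next iterate is (p, q, r)₁ = (0.478, 1.612, 6.052).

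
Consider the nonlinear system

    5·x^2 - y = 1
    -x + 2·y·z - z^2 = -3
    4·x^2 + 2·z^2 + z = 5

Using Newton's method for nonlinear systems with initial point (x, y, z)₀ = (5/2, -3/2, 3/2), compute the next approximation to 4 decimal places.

At (5/2, -3/2, 3/2): F = (31.7500, -6.2500, 26.0000).
Jacobian J = [[10·x, -1, 0], [-1, 2·z, 2·y - 2·z], [8·x, 0, 4·z + 1]].
At the point, J = [[25.0000, -1.0000, 0.0000], [-1.0000, 3.0000, -6.0000], [20.0000, 0.0000, 7.0000]] (det J = 638.0000).
Solving J·Δ = −F gives Δ = (-1.2210, 1.2249, -0.2257).
Then the next iterate is (x, y, z)₁ = (1.2790, -0.2751, 1.2743).

(1.2790, -0.2751, 1.2743)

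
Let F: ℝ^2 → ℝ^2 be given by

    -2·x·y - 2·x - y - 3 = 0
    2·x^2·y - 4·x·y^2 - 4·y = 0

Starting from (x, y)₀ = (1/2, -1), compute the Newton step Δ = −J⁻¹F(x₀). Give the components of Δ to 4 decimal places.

At (1/2, -1): F = (-2.0000, 1.5000).
Jacobian J = [[-2·y - 2, -2·x - 1], [4·x·y - 4·y^2, 2·x^2 - 8·x·y - 4]].
At the point, J = [[0.0000, -2.0000], [-6.0000, 0.5000]] (det J = -12.0000).
Solving J·Δ = −F gives Δ = (0.1667, -1.0000).

(0.1667, -1.0000)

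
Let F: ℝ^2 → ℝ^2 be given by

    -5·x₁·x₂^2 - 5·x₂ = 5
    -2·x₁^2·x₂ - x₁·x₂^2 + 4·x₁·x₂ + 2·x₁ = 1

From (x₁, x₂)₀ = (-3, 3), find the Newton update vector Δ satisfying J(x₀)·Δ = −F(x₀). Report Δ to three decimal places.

(1.552, -0.531)

At (-3, 3): F = (115.000, -70.000).
Jacobian J = [[-5·x₂^2, -10·x₁·x₂ - 5], [-4·x₁·x₂ - x₂^2 + 4·x₂ + 2, -2·x₁^2 - 2·x₁·x₂ + 4·x₁]].
At the point, J = [[-45.000, 85.000], [41.000, -12.000]] (det J = -2945.000).
Solving J·Δ = −F gives Δ = (1.552, -0.531).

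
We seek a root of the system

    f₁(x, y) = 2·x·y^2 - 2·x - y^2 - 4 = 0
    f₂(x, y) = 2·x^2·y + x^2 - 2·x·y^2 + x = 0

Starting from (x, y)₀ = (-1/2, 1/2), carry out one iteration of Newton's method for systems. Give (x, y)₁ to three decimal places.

At (-1/2, 1/2): F = (-3.500, 0.250).
Jacobian J = [[2·y^2 - 2, 4·x·y - 2·y], [4·x·y + 2·x - 2·y^2 + 1, 2·x^2 - 4·x·y]].
At the point, J = [[-1.500, -2.000], [-1.500, 1.500]] (det J = -5.250).
Solving J·Δ = −F gives Δ = (-0.905, -1.071).
Then the next iterate is (x, y)₁ = (-1.405, -0.571).

(-1.405, -0.571)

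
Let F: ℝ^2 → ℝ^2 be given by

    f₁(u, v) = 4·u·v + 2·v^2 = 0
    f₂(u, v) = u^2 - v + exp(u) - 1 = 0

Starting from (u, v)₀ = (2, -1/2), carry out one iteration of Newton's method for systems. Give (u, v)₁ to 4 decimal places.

(1.0678, -0.2274)

At (2, -1/2): F = (-3.5000, 10.889056).
Jacobian J = [[4·v, 4·u + 4·v], [2·u + exp(u), -1]].
At the point, J = [[-2.0000, 6.0000], [11.389056, -1.0000]] (det J = -66.334337).
Solving J·Δ = −F gives Δ = (-0.9322, 0.2726).
Then the next iterate is (u, v)₁ = (1.0678, -0.2274).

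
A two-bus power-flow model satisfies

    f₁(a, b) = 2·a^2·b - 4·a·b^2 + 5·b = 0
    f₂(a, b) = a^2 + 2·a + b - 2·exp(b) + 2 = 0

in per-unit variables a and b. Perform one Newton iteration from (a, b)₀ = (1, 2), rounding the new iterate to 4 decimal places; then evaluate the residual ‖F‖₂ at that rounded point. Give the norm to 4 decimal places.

1.5624

At (1, 2): F = (-2.0000, -7.778112).
Jacobian J = [[4·a·b - 4·b^2, 2·a^2 - 8·a·b + 5], [2·a + 2, -2·exp(b) + 1]].
At the point, J = [[-8.0000, -9.0000], [4.0000, -13.778112]] (det J = 146.224898).
Solving J·Δ = −F gives Δ = (0.2903, -0.4803).
Then the next iterate is (a, b)₁ = (1.2903, 1.5197).
Re-evaluating at (1.2903, 1.5197): F = (0.738988, -1.376533), so ‖F‖₂ = 1.5624.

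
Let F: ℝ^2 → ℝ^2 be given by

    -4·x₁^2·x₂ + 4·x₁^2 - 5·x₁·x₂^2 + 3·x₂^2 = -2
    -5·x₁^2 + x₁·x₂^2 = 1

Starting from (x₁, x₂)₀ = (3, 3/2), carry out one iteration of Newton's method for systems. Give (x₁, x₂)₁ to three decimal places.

(1.544, 1.373)

At (3, 3/2): F = (-43.000, -39.250).
Jacobian J = [[-8·x₁·x₂ + 8·x₁ - 5·x₂^2, -4·x₁^2 - 10·x₁·x₂ + 6·x₂], [-10·x₁ + x₂^2, 2·x₁·x₂]].
At the point, J = [[-23.250, -72.000], [-27.750, 9.000]] (det J = -2207.250).
Solving J·Δ = −F gives Δ = (-1.456, -0.127).
Then the next iterate is (x₁, x₂)₁ = (1.544, 1.373).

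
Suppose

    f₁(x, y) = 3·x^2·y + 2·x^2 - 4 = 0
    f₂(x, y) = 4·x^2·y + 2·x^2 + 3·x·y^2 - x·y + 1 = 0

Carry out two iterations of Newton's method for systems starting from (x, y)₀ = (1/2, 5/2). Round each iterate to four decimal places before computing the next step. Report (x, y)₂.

(-0.5210, 1.6862)

At (1/2, 5/2): F = (-1.6250, 12.1250).
Jacobian J = [[6·x·y + 4·x, 3·x^2], [8·x·y + 4·x + 3·y^2 - y, 4·x^2 + 6·x·y - x]].
At the point, J = [[9.5000, 0.7500], [28.2500, 8.0000]] (det J = 54.8125).
Solving J·Δ = −F gives Δ = (0.4031, -2.9390).
Then the next iterate is (x, y)₁ = (0.9031, -0.4390).
Round to (0.9031, -0.4390) and repeat: F = (-3.442952, 2.117604), J = [[1.233635, 2.446769], [1.457876, -0.019507]].
Δ = (-1.4241, 2.1252), so (x, y)₂ = (-0.5210, 1.6862).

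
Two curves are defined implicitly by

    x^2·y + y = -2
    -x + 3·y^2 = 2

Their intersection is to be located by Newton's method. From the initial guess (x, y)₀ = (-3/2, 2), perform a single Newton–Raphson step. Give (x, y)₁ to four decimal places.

At (-3/2, 2): F = (8.5000, 11.5000).
Jacobian J = [[2·x·y, x^2 + 1], [-1, 6·y]].
At the point, J = [[-6.0000, 3.2500], [-1.0000, 12.0000]] (det J = -68.7500).
Solving J·Δ = −F gives Δ = (0.9400, -0.8800).
Then the next iterate is (x, y)₁ = (-0.5600, 1.1200).

(-0.5600, 1.1200)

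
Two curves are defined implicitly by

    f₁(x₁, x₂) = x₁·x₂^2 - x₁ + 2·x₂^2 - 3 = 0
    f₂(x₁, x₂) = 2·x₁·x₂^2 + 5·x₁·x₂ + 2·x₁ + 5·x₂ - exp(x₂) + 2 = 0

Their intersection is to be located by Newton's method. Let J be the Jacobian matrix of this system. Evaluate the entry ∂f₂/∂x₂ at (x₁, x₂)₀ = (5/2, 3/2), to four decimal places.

28.0183

∂f₂/∂x₂ = 4·x₁·x₂ + 5·x₁ - exp(x₂) + 5.
At (5/2, 3/2) this is 28.0183.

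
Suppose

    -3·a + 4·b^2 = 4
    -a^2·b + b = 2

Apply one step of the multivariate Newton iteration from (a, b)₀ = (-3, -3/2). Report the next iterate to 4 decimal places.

(-2.9048, -0.3571)

At (-3, -3/2): F = (14.0000, 10.0000).
Jacobian J = [[-3, 8·b], [-2·a·b, -a^2 + 1]].
At the point, J = [[-3.0000, -12.0000], [-9.0000, -8.0000]] (det J = -84.0000).
Solving J·Δ = −F gives Δ = (0.0952, 1.1429).
Then the next iterate is (a, b)₁ = (-2.9048, -0.3571).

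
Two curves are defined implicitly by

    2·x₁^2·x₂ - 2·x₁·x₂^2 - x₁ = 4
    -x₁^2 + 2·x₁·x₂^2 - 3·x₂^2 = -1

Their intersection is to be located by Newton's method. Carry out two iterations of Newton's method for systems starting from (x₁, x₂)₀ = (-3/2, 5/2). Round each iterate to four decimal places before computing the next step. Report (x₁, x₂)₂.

(-1.5026, 0.5234)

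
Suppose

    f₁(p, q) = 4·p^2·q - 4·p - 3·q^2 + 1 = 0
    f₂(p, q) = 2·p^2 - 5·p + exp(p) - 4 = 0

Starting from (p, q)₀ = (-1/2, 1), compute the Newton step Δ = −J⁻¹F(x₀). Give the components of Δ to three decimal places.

At (-1/2, 1): F = (1.000, -0.39347).
Jacobian J = [[8·p·q - 4, 4·p^2 - 6·q], [4·p + exp(p) - 5, 0]].
At the point, J = [[-8.000, -5.000], [-6.39347, 0.000]] (det J = -31.96735).
Solving J·Δ = −F gives Δ = (-0.062, 0.298).

(-0.062, 0.298)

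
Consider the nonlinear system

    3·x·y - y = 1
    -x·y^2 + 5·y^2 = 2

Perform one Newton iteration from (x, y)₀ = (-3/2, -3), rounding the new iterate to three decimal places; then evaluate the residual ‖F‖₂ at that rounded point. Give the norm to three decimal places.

15.840

At (-3/2, -3): F = (15.500, 56.500).
Jacobian J = [[3·y, 3·x - 1], [-y^2, -2·x·y + 10·y]].
At the point, J = [[-9.000, -5.500], [-9.000, -39.000]] (det J = 301.500).
Solving J·Δ = −F gives Δ = (0.974, 1.224).
Then the next iterate is (x, y)₁ = (-0.526, -1.776).
Re-evaluating at (-0.526, -1.776): F = (3.57853, 15.42998), so ‖F‖₂ = 15.840.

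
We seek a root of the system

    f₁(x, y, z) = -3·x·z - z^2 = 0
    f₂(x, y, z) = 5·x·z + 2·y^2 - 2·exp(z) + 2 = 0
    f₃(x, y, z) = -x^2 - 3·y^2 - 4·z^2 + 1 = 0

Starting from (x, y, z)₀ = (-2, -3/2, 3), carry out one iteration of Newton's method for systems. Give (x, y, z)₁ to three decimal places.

At (-2, -3/2, 3): F = (9.000, -63.67107, -45.750).
Jacobian J = [[-3·z, 0, -3·x - 2·z], [5·z, 4·y, 5·x - 2·exp(z)], [-2·x, -6·y, -8·z]].
At the point, J = [[-9.000, 0.000, 0.000], [15.000, -6.000, -50.17107], [4.000, 9.000, -24.000]] (det J = -5359.85698).
Solving J·Δ = −F gives Δ = (1.000, 1.556, -1.156).
Then the next iterate is (x, y, z)₁ = (-1.000, 0.056, 1.844).

(-1.000, 0.056, 1.844)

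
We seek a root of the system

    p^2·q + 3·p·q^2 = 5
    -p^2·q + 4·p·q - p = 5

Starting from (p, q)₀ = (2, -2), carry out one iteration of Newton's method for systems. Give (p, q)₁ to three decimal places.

(-62.000, -14.250)

At (2, -2): F = (11.000, -15.000).
Jacobian J = [[2·p·q + 3·q^2, p^2 + 6·p·q], [-2·p·q + 4·q - 1, -p^2 + 4·p]].
At the point, J = [[4.000, -20.000], [-1.000, 4.000]] (det J = -4.000).
Solving J·Δ = −F gives Δ = (-64.000, -12.250).
Then the next iterate is (p, q)₁ = (-62.000, -14.250).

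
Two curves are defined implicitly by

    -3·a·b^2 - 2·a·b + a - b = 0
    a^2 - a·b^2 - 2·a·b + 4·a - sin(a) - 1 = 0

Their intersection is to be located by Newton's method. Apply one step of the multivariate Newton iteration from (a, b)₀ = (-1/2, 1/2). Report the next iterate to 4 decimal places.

(0.4372, 1.0519)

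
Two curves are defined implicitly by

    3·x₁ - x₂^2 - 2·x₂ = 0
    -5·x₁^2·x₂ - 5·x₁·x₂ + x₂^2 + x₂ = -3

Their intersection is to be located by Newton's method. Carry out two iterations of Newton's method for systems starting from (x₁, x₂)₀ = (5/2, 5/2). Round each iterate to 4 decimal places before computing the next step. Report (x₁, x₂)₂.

(1.0884, 1.1203)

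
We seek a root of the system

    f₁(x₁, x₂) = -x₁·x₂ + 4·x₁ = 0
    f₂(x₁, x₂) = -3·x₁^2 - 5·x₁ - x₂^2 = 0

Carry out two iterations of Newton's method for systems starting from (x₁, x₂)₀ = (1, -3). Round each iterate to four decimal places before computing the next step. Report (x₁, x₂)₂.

(0.0289, -0.8027)

At (1, -3): F = (7.0000, -17.0000).
Jacobian J = [[-x₂ + 4, -x₁], [-6·x₁ - 5, -2·x₂]].
At the point, J = [[7.0000, -1.0000], [-11.0000, 6.0000]] (det J = 31.0000).
Solving J·Δ = −F gives Δ = (-0.8065, 1.3548).
Then the next iterate is (x₁, x₂)₁ = (0.1935, -1.6452).
Round to (0.1935, -1.6452) and repeat: F = (1.092346, -3.786510), J = [[5.6452, -0.1935], [-6.1610, 3.2904]].
Δ = (-0.1646, 0.8425), so (x₁, x₂)₂ = (0.0289, -0.8027).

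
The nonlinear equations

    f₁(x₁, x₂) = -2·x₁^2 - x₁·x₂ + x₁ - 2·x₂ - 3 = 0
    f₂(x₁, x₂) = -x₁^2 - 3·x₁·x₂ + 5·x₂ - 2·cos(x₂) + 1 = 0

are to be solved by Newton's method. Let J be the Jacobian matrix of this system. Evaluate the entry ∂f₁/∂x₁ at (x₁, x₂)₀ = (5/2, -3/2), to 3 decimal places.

-7.500

∂f₁/∂x₁ = -4·x₁ - x₂ + 1.
At (5/2, -3/2) this is -7.500.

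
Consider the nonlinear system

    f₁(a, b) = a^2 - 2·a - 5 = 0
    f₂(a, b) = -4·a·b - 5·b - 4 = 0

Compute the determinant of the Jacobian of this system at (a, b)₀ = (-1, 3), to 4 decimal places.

4.0000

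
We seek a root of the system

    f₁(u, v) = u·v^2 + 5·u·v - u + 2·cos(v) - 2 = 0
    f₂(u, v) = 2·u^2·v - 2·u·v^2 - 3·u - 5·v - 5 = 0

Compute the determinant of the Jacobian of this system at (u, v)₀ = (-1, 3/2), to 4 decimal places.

-108.6824

J = [[v^2 + 5·v - 1, 2·u·v + 5·u - 2·sin(v)], [4·u·v - 2·v^2 - 3, 2·u^2 - 4·u·v - 5]].
At the point, J = [[8.7500, -9.994990], [-13.5000, 3.0000]].
det J = -108.6824.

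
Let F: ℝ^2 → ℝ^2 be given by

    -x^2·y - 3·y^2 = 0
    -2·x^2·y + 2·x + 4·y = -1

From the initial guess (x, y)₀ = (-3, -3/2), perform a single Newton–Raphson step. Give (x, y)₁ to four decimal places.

(-2.2500, -1.2143)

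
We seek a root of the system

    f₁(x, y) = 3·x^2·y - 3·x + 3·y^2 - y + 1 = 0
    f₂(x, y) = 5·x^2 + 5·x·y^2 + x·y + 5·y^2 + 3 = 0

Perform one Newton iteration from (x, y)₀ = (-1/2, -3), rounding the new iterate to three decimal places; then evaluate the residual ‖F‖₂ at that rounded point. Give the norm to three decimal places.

12.582

At (-1/2, -3): F = (30.250, 28.250).
Jacobian J = [[6·x·y - 3, 3·x^2 + 6·y - 1], [10·x + 5·y^2 + y, 10·x·y + x + 10·y]].
At the point, J = [[6.000, -18.250], [37.000, -15.500]] (det J = 582.250).
Solving J·Δ = −F gives Δ = (-0.080, 1.631).
Then the next iterate is (x, y)₁ = (-0.580, -1.369).
Re-evaluating at (-0.580, -1.369): F = (8.34989, 9.41176), so ‖F‖₂ = 12.582.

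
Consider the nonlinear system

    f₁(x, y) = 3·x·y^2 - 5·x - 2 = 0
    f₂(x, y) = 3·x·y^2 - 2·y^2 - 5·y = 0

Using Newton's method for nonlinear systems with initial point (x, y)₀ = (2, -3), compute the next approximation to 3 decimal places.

At (2, -3): F = (42.000, 51.000).
Jacobian J = [[3·y^2 - 5, 6·x·y], [3·y^2, 6·x·y - 4·y - 5]].
At the point, J = [[22.000, -36.000], [27.000, -29.000]] (det J = 334.000).
Solving J·Δ = −F gives Δ = (-1.850, 0.036).
Then the next iterate is (x, y)₁ = (0.150, -2.964).

(0.150, -2.964)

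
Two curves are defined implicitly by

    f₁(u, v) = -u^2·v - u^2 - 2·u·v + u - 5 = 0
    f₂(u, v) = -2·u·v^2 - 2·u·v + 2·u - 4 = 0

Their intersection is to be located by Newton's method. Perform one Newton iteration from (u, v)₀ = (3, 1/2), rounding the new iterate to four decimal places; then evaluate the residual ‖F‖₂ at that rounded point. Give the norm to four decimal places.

At (3, 1/2): F = (-18.5000, -2.5000).
Jacobian J = [[-2·u·v - 2·u - 2·v + 1, -u^2 - 2·u], [-2·v^2 - 2·v + 2, -4·u·v - 2·u]].
At the point, J = [[-9.0000, -15.0000], [0.5000, -12.0000]] (det J = 115.5000).
Solving J·Δ = −F gives Δ = (-1.5974, -0.2749).
Then the next iterate is (u, v)₁ = (1.4026, 0.2251).
Re-evaluating at (1.4026, 0.2251): F = (-6.638974, -1.968390), so ‖F‖₂ = 6.9246.

6.9246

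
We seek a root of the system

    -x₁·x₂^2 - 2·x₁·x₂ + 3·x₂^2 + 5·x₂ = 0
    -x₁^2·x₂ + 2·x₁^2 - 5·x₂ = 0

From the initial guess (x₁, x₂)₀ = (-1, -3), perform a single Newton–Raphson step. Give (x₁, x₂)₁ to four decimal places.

At (-1, -3): F = (15.0000, 20.0000).
Jacobian J = [[-x₂^2 - 2·x₂, -2·x₁·x₂ - 2·x₁ + 6·x₂ + 5], [-2·x₁·x₂ + 4·x₁, -x₁^2 - 5]].
At the point, J = [[-3.0000, -17.0000], [-10.0000, -6.0000]] (det J = -152.0000).
Solving J·Δ = −F gives Δ = (1.6447, 0.5921).
Then the next iterate is (x₁, x₂)₁ = (0.6447, -2.4079).

(0.6447, -2.4079)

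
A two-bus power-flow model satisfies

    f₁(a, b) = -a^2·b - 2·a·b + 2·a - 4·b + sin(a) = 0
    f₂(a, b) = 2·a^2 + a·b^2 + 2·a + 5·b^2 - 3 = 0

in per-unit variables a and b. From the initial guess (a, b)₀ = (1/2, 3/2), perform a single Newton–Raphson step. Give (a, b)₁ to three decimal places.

At (1/2, 3/2): F = (-6.39557, 10.875).
Jacobian J = [[-2·a·b - 2·b + cos(a) + 2, -a^2 - 2·a - 4], [4·a + b^2 + 2, 2·a·b + 10·b]].
At the point, J = [[-1.62242, -5.250], [6.250, 16.500]] (det J = 6.04261).
Solving J·Δ = −F gives Δ = (8.015, -3.695).
Then the next iterate is (a, b)₁ = (8.515, -2.195).

(8.515, -2.195)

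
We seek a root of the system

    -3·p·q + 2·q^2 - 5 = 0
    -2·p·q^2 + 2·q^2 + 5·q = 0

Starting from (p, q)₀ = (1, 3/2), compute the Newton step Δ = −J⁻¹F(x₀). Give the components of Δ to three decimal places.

(-5.278, -6.250)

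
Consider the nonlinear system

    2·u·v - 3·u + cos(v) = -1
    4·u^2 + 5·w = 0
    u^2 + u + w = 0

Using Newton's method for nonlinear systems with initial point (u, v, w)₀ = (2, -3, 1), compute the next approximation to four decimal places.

(0.4444, -2.0365, 1.7778)

At (2, -3, 1): F = (-17.989992, 21.0000, 7.0000).
Jacobian J = [[2·v - 3, 2·u - sin(v), 0], [8·u, 0, 5], [2·u + 1, 0, 1]].
At the point, J = [[-9.0000, 4.141120, 0.0000], [16.0000, 0.0000, 5.0000], [5.0000, 0.0000, 1.0000]] (det J = 37.270080).
Solving J·Δ = −F gives Δ = (-1.5556, 0.9635, 0.7778).
Then the next iterate is (u, v, w)₁ = (0.4444, -2.0365, 1.7778).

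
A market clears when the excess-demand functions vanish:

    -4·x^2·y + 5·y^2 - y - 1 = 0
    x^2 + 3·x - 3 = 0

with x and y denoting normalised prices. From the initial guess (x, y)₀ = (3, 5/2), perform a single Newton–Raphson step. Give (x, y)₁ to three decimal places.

(1.333, 5.646)

At (3, 5/2): F = (-62.250, 15.000).
Jacobian J = [[-8·x·y, -4·x^2 + 10·y - 1], [2·x + 3, 0]].
At the point, J = [[-60.000, -12.000], [9.000, 0.000]] (det J = 108.000).
Solving J·Δ = −F gives Δ = (-1.667, 3.146).
Then the next iterate is (x, y)₁ = (1.333, 5.646).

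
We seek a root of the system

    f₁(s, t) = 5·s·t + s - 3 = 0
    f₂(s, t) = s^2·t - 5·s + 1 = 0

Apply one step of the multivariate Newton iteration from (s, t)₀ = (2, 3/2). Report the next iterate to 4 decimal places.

(-1.5833, 3.1458)

At (2, 3/2): F = (14.0000, -3.0000).
Jacobian J = [[5·t + 1, 5·s], [2·s·t - 5, s^2]].
At the point, J = [[8.5000, 10.0000], [1.0000, 4.0000]] (det J = 24.0000).
Solving J·Δ = −F gives Δ = (-3.5833, 1.6458).
Then the next iterate is (s, t)₁ = (-1.5833, 3.1458).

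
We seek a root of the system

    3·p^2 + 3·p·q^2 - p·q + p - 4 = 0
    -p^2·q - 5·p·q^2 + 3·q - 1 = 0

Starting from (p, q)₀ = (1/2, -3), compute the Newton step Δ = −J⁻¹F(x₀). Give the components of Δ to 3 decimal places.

At (1/2, -3): F = (12.250, -31.750).
Jacobian J = [[6·p + 3·q^2 - q + 1, 6·p·q - p], [-2·p·q - 5·q^2, -p^2 - 10·p·q + 3]].
At the point, J = [[34.000, -9.500], [-42.000, 17.750]] (det J = 204.500).
Solving J·Δ = −F gives Δ = (0.412, 2.763).

(0.412, 2.763)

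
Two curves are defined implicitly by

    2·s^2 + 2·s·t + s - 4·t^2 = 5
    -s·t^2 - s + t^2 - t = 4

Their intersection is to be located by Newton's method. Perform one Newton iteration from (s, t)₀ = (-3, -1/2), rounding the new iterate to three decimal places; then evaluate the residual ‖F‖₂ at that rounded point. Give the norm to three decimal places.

At (-3, -1/2): F = (12.000, 0.500).
Jacobian J = [[4·s + 2·t + 1, 2·s - 8·t], [-t^2 - 1, -2·s·t + 2·t - 1]].
At the point, J = [[-12.000, -2.000], [-1.250, -5.000]] (det J = 57.500).
Solving J·Δ = −F gives Δ = (1.026, -0.157).
Then the next iterate is (s, t)₁ = (-1.974, -0.657).
Re-evaluating at (-1.974, -0.657): F = (1.68659, -0.08528), so ‖F‖₂ = 1.689.

1.689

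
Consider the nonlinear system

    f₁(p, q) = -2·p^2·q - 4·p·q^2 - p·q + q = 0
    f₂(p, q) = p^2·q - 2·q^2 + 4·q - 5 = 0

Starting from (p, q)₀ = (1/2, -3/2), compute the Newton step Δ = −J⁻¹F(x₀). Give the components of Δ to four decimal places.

(1.3232, 1.7424)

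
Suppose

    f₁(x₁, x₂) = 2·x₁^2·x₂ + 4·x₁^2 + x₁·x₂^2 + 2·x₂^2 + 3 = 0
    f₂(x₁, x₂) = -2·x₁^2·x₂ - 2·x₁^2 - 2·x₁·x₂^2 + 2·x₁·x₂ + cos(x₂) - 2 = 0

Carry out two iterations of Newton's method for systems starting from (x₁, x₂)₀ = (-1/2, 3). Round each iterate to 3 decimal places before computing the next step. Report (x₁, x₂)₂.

(-1.153, 0.922)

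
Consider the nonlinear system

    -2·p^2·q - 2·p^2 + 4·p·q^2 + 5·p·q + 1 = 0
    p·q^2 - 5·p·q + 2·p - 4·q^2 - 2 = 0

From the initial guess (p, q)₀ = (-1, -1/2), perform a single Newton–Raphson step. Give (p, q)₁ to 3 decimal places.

(-0.571, 0.071)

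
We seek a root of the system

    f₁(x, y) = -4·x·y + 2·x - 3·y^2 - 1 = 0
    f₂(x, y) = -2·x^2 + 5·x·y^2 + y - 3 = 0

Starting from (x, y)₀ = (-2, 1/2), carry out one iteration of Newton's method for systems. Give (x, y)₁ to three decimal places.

At (-2, 1/2): F = (-1.750, -13.000).
Jacobian J = [[-4·y + 2, -4·x - 6·y], [-4·x + 5·y^2, 10·x·y + 1]].
At the point, J = [[0.000, 5.000], [9.250, -9.000]] (det J = -46.250).
Solving J·Δ = −F gives Δ = (1.746, 0.350).
Then the next iterate is (x, y)₁ = (-0.254, 0.850).

(-0.254, 0.850)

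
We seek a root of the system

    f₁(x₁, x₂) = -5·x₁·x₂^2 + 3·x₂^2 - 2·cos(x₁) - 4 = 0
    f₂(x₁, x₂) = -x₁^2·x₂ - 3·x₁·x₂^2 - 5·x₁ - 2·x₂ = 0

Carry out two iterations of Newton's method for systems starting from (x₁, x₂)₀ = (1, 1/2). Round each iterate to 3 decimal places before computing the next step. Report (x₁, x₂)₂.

(2.880, -0.512)

At (1, 1/2): F = (-5.58060, -7.250).
Jacobian J = [[-5·x₂^2 + 2·sin(x₁), -10·x₁·x₂ + 6·x₂], [-2·x₁·x₂ - 3·x₂^2 - 5, -x₁^2 - 6·x₁·x₂ - 2]].
At the point, J = [[0.43294, -2.000], [-6.750, -6.000]] (det J = -16.09765).
Solving J·Δ = −F gives Δ = (1.179, -2.535).
Then the next iterate is (x₁, x₂)₁ = (2.179, -2.035).
Round to (2.179, -2.035) and repeat: F = (-35.55218, -24.23392), J = [[-19.06477, 32.13265], [-8.55515, 19.85755]].
Δ = (0.701, 1.523), so (x₁, x₂)₂ = (2.880, -0.512).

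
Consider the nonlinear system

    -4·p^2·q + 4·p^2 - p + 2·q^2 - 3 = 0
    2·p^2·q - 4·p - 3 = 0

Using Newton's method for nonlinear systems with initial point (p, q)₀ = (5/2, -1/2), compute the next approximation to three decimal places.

(3.450, 1.724)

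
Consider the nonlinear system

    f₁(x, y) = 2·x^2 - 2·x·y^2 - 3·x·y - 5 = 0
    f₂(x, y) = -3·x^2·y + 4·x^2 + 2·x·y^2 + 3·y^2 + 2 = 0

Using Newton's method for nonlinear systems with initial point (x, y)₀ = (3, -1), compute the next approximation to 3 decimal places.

At (3, -1): F = (16.000, 74.000).
Jacobian J = [[4·x - 2·y^2 - 3·y, -4·x·y - 3·x], [-6·x·y + 8·x + 2·y^2, -3·x^2 + 4·x·y + 6·y]].
At the point, J = [[13.000, 3.000], [44.000, -45.000]] (det J = -717.000).
Solving J·Δ = −F gives Δ = (-1.314, 0.360).
Then the next iterate is (x, y)₁ = (1.686, -0.640).

(1.686, -0.640)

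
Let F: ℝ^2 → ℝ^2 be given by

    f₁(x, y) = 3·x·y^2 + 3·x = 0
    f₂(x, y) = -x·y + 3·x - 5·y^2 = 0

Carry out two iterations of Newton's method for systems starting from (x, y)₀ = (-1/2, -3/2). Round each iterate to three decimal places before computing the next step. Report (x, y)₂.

(-0.137, -0.278)

At (-1/2, -3/2): F = (-4.875, -13.500).
Jacobian J = [[3·y^2 + 3, 6·x·y], [-y + 3, -x - 10·y]].
At the point, J = [[9.750, 4.500], [4.500, 15.500]] (det J = 130.875).
Solving J·Δ = −F gives Δ = (0.113, 0.838).
Then the next iterate is (x, y)₁ = (-0.387, -0.662).
Round to (-0.387, -0.662) and repeat: F = (-1.66980, -3.60841), J = [[4.31473, 1.53716], [3.662, 7.007]].
Δ = (0.250, 0.384), so (x, y)₂ = (-0.137, -0.278).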